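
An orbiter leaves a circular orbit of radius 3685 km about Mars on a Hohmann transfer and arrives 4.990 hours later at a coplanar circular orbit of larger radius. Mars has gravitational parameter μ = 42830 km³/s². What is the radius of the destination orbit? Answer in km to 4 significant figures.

Transfer time t = 4.990 hours = 17964 s, and t = π√(a_t³/μ).
So a_t = (μ t²/π²)^(1/3) = (42830 × (17964)² / π²)^(1/3) = 11188 km.
Since a_t = (r₁ + r₂)/2, r₂ = 2a_t − r₁ = 2×11188 − 3685 = 18691 km.

r₂ = 18690 km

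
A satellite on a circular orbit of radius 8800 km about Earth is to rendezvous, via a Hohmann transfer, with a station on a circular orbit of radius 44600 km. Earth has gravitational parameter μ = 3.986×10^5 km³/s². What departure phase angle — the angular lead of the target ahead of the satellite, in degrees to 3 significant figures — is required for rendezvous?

φ = 96.6°

The Hohmann ellipse has a_t = (r₁ + r₂)/2 = 26700 km.
The half-period of the transfer ellipse is t = π√(a_t³/μ) = 21710 s.
The target's mean motion on its circular orbit is ω₂ = √(μ/r₂³) = 6.703×10^-5 rad/s.
Angle swept by the target during transfer: ω₂·t = 1.4552 rad = 83.38°.
Arrival is 180° from departure on the ellipse, so φ = 180° − 83.38° = 96.6°.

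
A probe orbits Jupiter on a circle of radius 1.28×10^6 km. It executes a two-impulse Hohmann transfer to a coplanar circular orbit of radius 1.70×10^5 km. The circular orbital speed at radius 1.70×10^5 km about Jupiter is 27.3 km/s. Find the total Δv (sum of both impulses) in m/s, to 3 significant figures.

Δv = 14100 m/s

From the circular-orbit relation v² = μ/r at r = 1.70×10^5 km: μ = v²r = (27.3)² × 1.70×10^5 = 1.26699×10^8 km³/s².
The Hohmann ellipse has a_t = (r₁ + r₂)/2 = 7.250×10^5 km.
At r₁ the circular-orbit speed is v₁ = √(μ/r₁) = 9.9491 km/s.
Transfer-orbit speed at r₁ (vis-viva): v_a = √[μ(2/r₁ − 1/a_t)] = 4.8177 km/s.
First burn Δv₁ = |v_a − v₁| = 5.1314 km/s.
At r₂, v₂ = √(μ/r₂) = 27.3000 km/s.
Transfer-orbit speed at r₂: v_p = √[μ(2/r₂ − 1/a_t)] = 36.2743 km/s.
Second burn Δv₂ = |v₂ − v_p| = 8.9743 km/s.
Total Δv = Δv₁ + Δv₂ = 14.11 km/s.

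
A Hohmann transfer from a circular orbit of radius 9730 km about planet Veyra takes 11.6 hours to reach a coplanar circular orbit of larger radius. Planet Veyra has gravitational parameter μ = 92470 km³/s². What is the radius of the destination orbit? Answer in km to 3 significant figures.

r₂ = 41000 km

Transfer time t = 11.6 hours = 41760 s, and t = π√(a_t³/μ).
So a_t = (μ t²/π²)^(1/3) = (92470 × (41760)² / π²)^(1/3) = 25375 km.
Since a_t = (r₁ + r₂)/2, r₂ = 2a_t − r₁ = 2×25375 − 9730 = 41020 km.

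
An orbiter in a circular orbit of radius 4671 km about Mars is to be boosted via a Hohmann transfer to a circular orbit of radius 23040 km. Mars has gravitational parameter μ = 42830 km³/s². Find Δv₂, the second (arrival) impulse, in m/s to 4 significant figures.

The Hohmann ellipse has a_t = (r₁ + r₂)/2 = 13855.5 km.
On the circular orbit at r = 23040 km, v_c = √(μ/r) = 1.3634 km/s.
Transfer-orbit speed at the same r (vis-viva, a = a_t): v_t = √[μ(2/r − 1/a_t)] = 0.79164 km/s.
Δv₂ = |v_t − v_c| = |0.79164 − 1.3634| = 0.5718 km/s.

Δv₂ = 571.8 m/s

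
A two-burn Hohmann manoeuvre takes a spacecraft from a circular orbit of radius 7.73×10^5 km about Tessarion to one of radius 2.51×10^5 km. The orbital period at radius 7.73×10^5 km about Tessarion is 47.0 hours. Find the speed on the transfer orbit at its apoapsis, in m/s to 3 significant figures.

From Kepler's third law T² = 4π²r³/μ at r = 7.73×10^5 km, T = 47.0 hours = 47.0 × 3600 s = 1.692×10^5 s: μ = 4π²r³/T² = 6.36939×10^8 km³/s².
The Hohmann ellipse has a_t = (r₁ + r₂)/2 = 5.120×10^5 km.
At apoapsis, r = 7.730×10^5 km.
Applying v² = μ(2/r − 1/a_t): v = 20.10 km/s.

v = 20100 m/s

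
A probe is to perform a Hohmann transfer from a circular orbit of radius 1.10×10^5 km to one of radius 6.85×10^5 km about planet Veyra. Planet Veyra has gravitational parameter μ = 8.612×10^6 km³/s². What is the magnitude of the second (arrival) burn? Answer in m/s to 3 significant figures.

The Hohmann ellipse has a_t = (r₁ + r₂)/2 = 3.975×10^5 km.
On the circular orbit at r = 6.850×10^5 km, v_c = √(μ/r) = 3.5457387 km/s.
Vis-viva on the transfer ellipse at r = 6.850×10^5 km gives v_t = √[μ(2/r − 1/a_t)] = 1.8652391 km/s.
Δv₂ = |v_t − v_c| = |1.8652391 − 3.5457387| = 1.680 km/s.

Δv₂ = 1680 m/s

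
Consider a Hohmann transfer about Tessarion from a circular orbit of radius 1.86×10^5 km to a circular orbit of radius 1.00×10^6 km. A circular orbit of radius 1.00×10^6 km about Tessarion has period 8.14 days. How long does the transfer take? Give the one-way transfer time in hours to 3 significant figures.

From Kepler's third law T² = 4π²r³/μ at r = 1.00×10^6 km, T = 8.14 days = 8.14 × 86400 s = 7.03296×10^5 s: μ = 4π²r³/T² = 7.98148×10^7 km³/s².
The Hohmann ellipse has a_t = (r₁ + r₂)/2 = 5.930×10^5 km.
By Kepler's third law the transfer-orbit period is T = 2π√(a_t³/μ), so t = T/2 = 1.606×10^5 s.
Converting: 1.606×10^5 s ÷ 3600 s/hour = 44.6 hours.

t = 44.6 hours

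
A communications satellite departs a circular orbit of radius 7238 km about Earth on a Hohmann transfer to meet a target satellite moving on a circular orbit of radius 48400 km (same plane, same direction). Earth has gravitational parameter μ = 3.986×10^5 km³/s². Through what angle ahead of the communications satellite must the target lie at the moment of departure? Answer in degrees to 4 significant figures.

φ = 101.6°

The Hohmann ellipse has a_t = (r₁ + r₂)/2 = 27819 km.
Transfer time t = π√(a_t³/μ) = 23090 s.
Target angular speed ω₂ = √(μ/r₂³) = 5.929×10^-5 rad/s.
Angle swept by the target during transfer: ω₂·t = 1.369 rad = 78.44°.
Arrival is 180° from departure on the ellipse, so φ = 180° − 78.44° = 101.6°.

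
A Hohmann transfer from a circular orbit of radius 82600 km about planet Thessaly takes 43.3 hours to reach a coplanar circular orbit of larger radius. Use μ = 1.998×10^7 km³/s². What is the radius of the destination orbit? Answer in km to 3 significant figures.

r₂ = 6.50×10^5 km

Transfer time t = 43.3 hours = 1.5588×10^5 s, and t = π√(a_t³/μ).
So a_t = (μ t²/π²)^(1/3) = (1.998×10^7 × (1.5588×10^5)² / π²)^(1/3) = 3.6640×10^5 km.
Since a_t = (r₁ + r₂)/2, r₂ = 2a_t − r₁ = 2×3.6640×10^5 − 82600 = 6.502×10^5 km.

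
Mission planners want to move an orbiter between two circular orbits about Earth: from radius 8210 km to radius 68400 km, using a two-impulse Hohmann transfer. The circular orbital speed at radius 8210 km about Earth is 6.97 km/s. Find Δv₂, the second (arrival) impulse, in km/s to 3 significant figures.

Δv₂ = 1.30 km/s

From the circular-orbit relation v² = μ/r at r = 8210 km: μ = v²r = (6.97)² × 8210 = 3.98849×10^5 km³/s².
The Hohmann ellipse has a_t = (r₁ + r₂)/2 = 38305 km.
On the circular orbit at r = 68400 km, v_c = √(μ/r) = 2.415 km/s.
Vis-viva on the transfer ellipse at r = 68400 km gives v_t = √[μ(2/r − 1/a_t)] = 1.118 km/s.
Δv₂ = |v_t − v_c| = |1.118 − 2.415| = 1.297 km/s.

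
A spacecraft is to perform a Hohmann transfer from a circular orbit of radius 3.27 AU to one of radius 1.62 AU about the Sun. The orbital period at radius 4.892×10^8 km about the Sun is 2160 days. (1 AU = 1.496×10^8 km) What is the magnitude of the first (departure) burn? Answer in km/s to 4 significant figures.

From Kepler's third law T² = 4π²r³/μ at r = 4.892×10^8 km, T = 2160 days = 2160 × 86400 s = 1.86624×10^8 s: μ = 4π²r³/T² = 1.32704×10^11 km³/s².
In km: r₁ = 3.27 × 1.496×10^8 = 4.89192×10^8 km; r₂ = 1.62 × 1.496×10^8 = 2.42352×10^8 km.
The Hohmann ellipse has a_t = (r₁ + r₂)/2 = 3.65772×10^8 km.
On the circular orbit at r = 4.89192×10^8 km, v_c = √(μ/r) = 16.4703 km/s.
Transfer-orbit speed at the same r (vis-viva, a = a_t): v_t = √[μ(2/r − 1/a_t)] = 13.4067 km/s.
Δv₁ = |v_t − v_c| = |13.4067 − 16.4703| = 3.064 km/s.

Δv₁ = 3.064 km/s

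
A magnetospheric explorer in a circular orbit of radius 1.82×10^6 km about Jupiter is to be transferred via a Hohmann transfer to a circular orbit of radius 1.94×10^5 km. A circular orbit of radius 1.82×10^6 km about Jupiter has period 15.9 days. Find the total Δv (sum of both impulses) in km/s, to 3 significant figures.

From Kepler's third law T² = 4π²r³/μ at r = 1.82×10^6 km, T = 15.9 days = 15.9 × 86400 s = 1.37376×10^6 s: μ = 4π²r³/T² = 1.26111×10^8 km³/s².
The Hohmann ellipse has a_t = (r₁ + r₂)/2 = 1.007×10^6 km.
At r₁ the circular-orbit speed is v₁ = √(μ/r₁) = 8.3242 km/s.
Transfer-orbit speed at r₁ (vis-viva): v_a = √[μ(2/r₁ − 1/a_t)] = 3.6536 km/s.
First burn Δv₁ = |v_a − v₁| = 4.671 km/s.
Circular speed at r₂: v₂ = √(μ/r₂) = 25.50 km/s.
Transfer-orbit speed at r₂: v_p = √[μ(2/r₂ − 1/a_t)] = 34.28 km/s.
Second burn Δv₂ = |v₂ − v_p| = 8.780 km/s.
Total Δv = Δv₁ + Δv₂ = 13.45 km/s.

Δv = 13.5 km/s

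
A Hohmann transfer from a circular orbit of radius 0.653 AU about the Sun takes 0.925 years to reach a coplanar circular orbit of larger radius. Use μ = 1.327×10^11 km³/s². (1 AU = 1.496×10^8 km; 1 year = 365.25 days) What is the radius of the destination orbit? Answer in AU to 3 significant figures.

In km: r₁ = 0.653 × 1.496×10^8 = 9.76888×10^7 km.
Transfer time t = 0.925 years × 365.25 × 86400 s = 2.919078×10^7 s, and t = π√(a_t³/μ).
So a_t = (μ t²/π²)^(1/3) = (1.327×10^11 × (2.919078×10^7)² / π²)^(1/3) = 2.2543×10^8 km.
Since a_t = (r₁ + r₂)/2, r₂ = 2a_t − r₁ = 2×2.2543×10^8 − 9.76888×10^7 = 3.531712×10^8 km.
In AU: r₂ = 3.531712×10^8 / 1.496×10^8 = 2.36 AU.

r₂ = 2.36 AU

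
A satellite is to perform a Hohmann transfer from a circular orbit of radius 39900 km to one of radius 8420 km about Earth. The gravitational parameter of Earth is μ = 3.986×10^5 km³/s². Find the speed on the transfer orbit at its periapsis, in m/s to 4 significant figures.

v = 8842 m/s

Semi-major axis of the transfer orbit: a_t = (39900 + 8420)/2 = 24160 km.
The periapsis of the transfer ellipse is at r = 8420 km.
Vis-viva: v = √[μ(2/r − 1/a_t)] = √[3.986×10^5 × (2/8420 − 1/24160)] = 8.842 km/s.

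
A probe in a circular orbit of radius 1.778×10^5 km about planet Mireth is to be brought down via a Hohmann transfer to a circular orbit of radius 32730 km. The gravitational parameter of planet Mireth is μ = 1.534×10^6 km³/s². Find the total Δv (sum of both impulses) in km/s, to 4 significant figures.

Semi-major axis of the transfer orbit: a_t = (1.778×10^5 + 32730)/2 = 1.05265×10^5 km.
At r₁ the circular-orbit speed is v₁ = √(μ/r₁) = 2.9373 km/s.
Transfer-orbit speed at r₁ (vis-viva equation): v_a = √[μ(2/r₁ − 1/a_t)] = 1.6379 km/s.
First burn Δv₁ = |v_a − v₁| = 1.2994 km/s.
At r₂, v₂ = √(μ/r₂) = 6.8460 km/s.
Transfer-orbit speed at r₂: v_p = √[μ(2/r₂ − 1/a_t)] = 8.8974 km/s.
Second burn Δv₂ = |v₂ − v_p| = 2.0514 km/s.
Δv = Δv₁ + Δv₂ = 1.2994 + 2.0514 = 3.351 km/s.

Δv = 3.351 km/s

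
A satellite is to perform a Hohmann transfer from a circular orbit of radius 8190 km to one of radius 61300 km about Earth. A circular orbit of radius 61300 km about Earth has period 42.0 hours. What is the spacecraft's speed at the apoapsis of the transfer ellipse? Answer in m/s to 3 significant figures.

v = 1240 m/s

From Kepler's third law T² = 4π²r³/μ at r = 61300 km, T = 42.0 hours = 42.0 × 3600 s = 1.512×10^5 s: μ = 4π²r³/T² = 3.97775×10^5 km³/s².
Transfer-ellipse semi-major axis a_t = (r₁ + r₂)/2 = (8190 + 61300)/2 = 34745 km.
The apoapsis of the transfer ellipse is at r = 61300 km.
Vis-viva: v = √[μ(2/r − 1/a_t)] = √[3.97775×10^5 × (2/61300 − 1/34745)] = 1.237 km/s.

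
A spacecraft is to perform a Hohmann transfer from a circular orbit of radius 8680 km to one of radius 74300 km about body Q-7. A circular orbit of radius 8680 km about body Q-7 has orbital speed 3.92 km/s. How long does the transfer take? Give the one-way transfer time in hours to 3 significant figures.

From the circular-orbit relation v² = μ/r at r = 8680 km: μ = v²r = (3.92)² × 8680 = 1.33380×10^5 km³/s².
The Hohmann ellipse has a_t = (r₁ + r₂)/2 = 41490 km.
Transfer time t = π√(a_t³/μ) = π√((41490)³ / 1.33380×10^5) = 72700 s.
Converting: 72700 s ÷ 3600 s/hour = 20.2 hours.

t = 20.2 hours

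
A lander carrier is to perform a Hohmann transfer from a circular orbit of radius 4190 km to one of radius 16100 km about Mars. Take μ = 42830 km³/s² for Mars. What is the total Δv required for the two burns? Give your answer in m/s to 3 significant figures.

The Hohmann ellipse has a_t = (r₁ + r₂)/2 = 10145 km.
At r₁ the circular-orbit speed is v₁ = √(μ/r₁) = 3.1972 km/s.
Transfer-orbit speed at r₁ (vis-viva equation): v_p = √[μ(2/r₁ − 1/a_t)] = 4.0277 km/s.
First burn Δv₁ = |v_p − v₁| = 0.8305 km/s.
At r₂, v₂ = √(μ/r₂) = 1.6310 km/s.
Transfer-orbit speed at r₂: v_a = √[μ(2/r₂ − 1/a_t)] = 1.0482 km/s.
Second burn Δv₂ = |v₂ − v_a| = 0.5828 km/s.
Total Δv = Δv₁ + Δv₂ = 1.413 km/s.

Δv = 1410 m/s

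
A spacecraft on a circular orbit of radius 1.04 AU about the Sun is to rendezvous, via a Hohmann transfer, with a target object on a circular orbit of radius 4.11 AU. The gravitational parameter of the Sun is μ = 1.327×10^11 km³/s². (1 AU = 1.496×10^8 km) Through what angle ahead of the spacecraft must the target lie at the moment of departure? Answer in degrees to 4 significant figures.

In km: r₁ = 1.04 × 1.496×10^8 = 1.55584×10^8 km; r₂ = 4.11 × 1.496×10^8 = 6.14856×10^8 km.
The Hohmann ellipse has a_t = (r₁ + r₂)/2 = 3.8522×10^8 km.
The half-period of the transfer ellipse is t = π√(a_t³/μ) = 6.5205×10^7 s.
The target's mean motion on its circular orbit is ω₂ = √(μ/r₂³) = 2.3893×10^-8 rad/s.
Angle swept by the target during transfer: ω₂·t = 1.5579 rad = 89.26°.
The spacecraft traverses 180° on the transfer ellipse, so the target must lead by 180° − 89.26° = 90.74°.

φ = 90.74°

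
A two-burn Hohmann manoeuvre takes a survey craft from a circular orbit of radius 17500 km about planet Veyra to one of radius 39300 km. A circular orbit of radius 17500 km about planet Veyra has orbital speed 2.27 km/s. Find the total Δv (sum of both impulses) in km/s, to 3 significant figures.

From the circular-orbit relation v² = μ/r at r = 17500 km: μ = v²r = (2.27)² × 17500 = 90175.8 km³/s².
Semi-major axis of the transfer orbit: a_t = (17500 + 39300)/2 = 28400 km.
Circular speed at r₁: v₁ = √(μ/r₁) = √(90175.8/17500) = 2.2700 km/s.
Transfer-orbit speed at r₁ (v² = μ(2/r − 1/a)): v_p = √[μ(2/r₁ − 1/a_t)] = 2.6703 km/s.
First burn Δv₁ = |v_p − v₁| = 0.4003 km/s.
Circular speed at r₂: v₂ = √(μ/r₂) = 1.5148 km/s.
Transfer-orbit speed at r₂: v_a = √[μ(2/r₂ − 1/a_t)] = 1.1891 km/s.
Second burn Δv₂ = |v₂ − v_a| = 0.3257 km/s.
Total Δv = Δv₁ + Δv₂ = 0.7260 km/s.

Δv = 0.726 km/s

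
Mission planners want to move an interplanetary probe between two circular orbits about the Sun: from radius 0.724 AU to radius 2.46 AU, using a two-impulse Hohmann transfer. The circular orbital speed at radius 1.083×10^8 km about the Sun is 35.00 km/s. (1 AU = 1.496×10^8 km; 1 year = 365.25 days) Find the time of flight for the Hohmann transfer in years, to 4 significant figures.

t = 1.005 years

From the circular-orbit relation v² = μ/r at r = 1.083×10^8 km: μ = v²r = (35.00)² × 1.083×10^8 = 1.32668×10^11 km³/s².
In km: r₁ = 0.724 × 1.496×10^8 = 1.083104×10^8 km; r₂ = 2.46 × 1.496×10^8 = 3.68016×10^8 km.
Transfer-ellipse semi-major axis a_t = (r₁ + r₂)/2 = (1.083104×10^8 + 3.68016×10^8)/2 = 2.381632×10^8 km.
Transfer time t = π√(a_t³/μ) = π√((2.381632×10^8)³ / 1.32668×10^11) = 3.170×10^7 s.
Converting: 3.170×10^7 s ÷ 3.15576×10^7 s/year (365.25 × 86400) = 1.005 years.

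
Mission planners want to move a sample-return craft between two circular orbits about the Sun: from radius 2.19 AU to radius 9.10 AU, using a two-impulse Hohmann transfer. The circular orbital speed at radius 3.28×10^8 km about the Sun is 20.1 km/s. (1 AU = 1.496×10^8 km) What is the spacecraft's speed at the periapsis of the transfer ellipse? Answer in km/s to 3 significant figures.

From the circular-orbit relation v² = μ/r at r = 3.28×10^8 km: μ = v²r = (20.1)² × 3.28×10^8 = 1.32515×10^11 km³/s².
In km: r₁ = 2.19 × 1.496×10^8 = 3.27624×10^8 km; r₂ = 9.10 × 1.496×10^8 = 1.36136×10^9 km.
Semi-major axis of the transfer orbit: a_t = (3.27624×10^8 + 1.36136×10^9)/2 = 8.44492×10^8 km.
At periapsis, r = 3.27624×10^8 km.
Vis-viva: v = √[μ(2/r − 1/a_t)] = √[1.32515×10^11 × (2/3.27624×10^8 − 1/8.44492×10^8)] = 25.53 km/s.

v = 25.5 km/s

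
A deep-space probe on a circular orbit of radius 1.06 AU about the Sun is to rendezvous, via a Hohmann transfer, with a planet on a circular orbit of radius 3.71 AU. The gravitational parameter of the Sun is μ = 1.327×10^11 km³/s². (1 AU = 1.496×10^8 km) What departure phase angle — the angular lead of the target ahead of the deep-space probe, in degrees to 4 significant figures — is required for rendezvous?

φ = 87.22°

In km: r₁ = 1.06 × 1.496×10^8 = 1.58576×10^8 km; r₂ = 3.71 × 1.496×10^8 = 5.55016×10^8 km.
The Hohmann ellipse has a_t = (r₁ + r₂)/2 = 3.56796×10^8 km.
Transfer time t = π√(a_t³/μ) = 5.8123×10^7 s.
Target angular speed ω₂ = √(μ/r₂³) = 2.7860×10^-8 rad/s.
Angle swept by the target during transfer: ω₂·t = 1.6193 rad = 92.78°.
Arrival is 180° from departure on the ellipse, so φ = 180° − 92.78° = 87.22°.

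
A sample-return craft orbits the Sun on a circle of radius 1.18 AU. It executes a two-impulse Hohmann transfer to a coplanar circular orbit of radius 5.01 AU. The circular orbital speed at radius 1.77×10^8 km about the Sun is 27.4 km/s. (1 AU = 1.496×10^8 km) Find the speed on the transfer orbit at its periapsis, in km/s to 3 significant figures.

v = 34.9 km/s

From the circular-orbit relation v² = μ/r at r = 1.77×10^8 km: μ = v²r = (27.4)² × 1.77×10^8 = 1.32885×10^11 km³/s².
In km: r₁ = 1.18 × 1.496×10^8 = 1.76528×10^8 km; r₂ = 5.01 × 1.496×10^8 = 7.49496×10^8 km.
The Hohmann ellipse has a_t = (r₁ + r₂)/2 = 4.63012×10^8 km.
At periapsis, r = 1.76528×10^8 km.
From the vis-viva equation, v = √[μ(2/r − 1/a_t)] = 34.91 km/s.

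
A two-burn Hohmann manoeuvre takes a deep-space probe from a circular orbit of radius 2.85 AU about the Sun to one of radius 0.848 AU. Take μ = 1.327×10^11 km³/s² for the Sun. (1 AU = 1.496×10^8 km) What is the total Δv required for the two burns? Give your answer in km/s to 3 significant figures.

Δv = 13.5 km/s

In km: r₁ = 2.85 × 1.496×10^8 = 4.2636×10^8 km; r₂ = 0.848 × 1.496×10^8 = 1.268608×10^8 km.
The Hohmann ellipse has a_t = (r₁ + r₂)/2 = 2.766104×10^8 km.
At r₁ the circular-orbit speed is v₁ = √(μ/r₁) = 17.6420 km/s.
Transfer-orbit speed at r₁ (vis-viva): v_a = √[μ(2/r₁ − 1/a_t)] = 11.9475 km/s.
First burn Δv₁ = |v_a − v₁| = 5.6945 km/s.
At r₂, v₂ = √(μ/r₂) = 32.342362 km/s.
Transfer-orbit speed at r₂: v_p = √[μ(2/r₂ − 1/a_t)] = 40.153713 km/s.
Second burn Δv₂ = |v₂ − v_p| = 7.8114 km/s.
Total Δv = Δv₁ + Δv₂ = 13.51 km/s.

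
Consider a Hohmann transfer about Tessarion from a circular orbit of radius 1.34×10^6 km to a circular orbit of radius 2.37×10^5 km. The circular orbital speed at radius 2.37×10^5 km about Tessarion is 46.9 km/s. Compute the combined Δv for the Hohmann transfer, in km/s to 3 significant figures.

From the circular-orbit relation v² = μ/r at r = 2.37×10^5 km: μ = v²r = (46.9)² × 2.37×10^5 = 5.21308×10^8 km³/s².
The Hohmann ellipse has a_t = (r₁ + r₂)/2 = 7.885×10^5 km.
Circular speed at r₁: v₁ = √(μ/r₁) = √(5.21308×10^8/1.340×10^6) = 19.72 km/s.
Transfer-orbit speed at r₁ (vis-viva): v_a = √[μ(2/r₁ − 1/a_t)] = 10.81 km/s.
First burn Δv₁ = |v_a − v₁| = 8.910 km/s.
Circular speed at r₂: v₂ = √(μ/r₂) = 46.90 km/s.
Transfer-orbit speed at r₂: v_p = √[μ(2/r₂ − 1/a_t)] = 61.14 km/s.
Second burn Δv₂ = |v₂ − v_p| = 14.24 km/s.
Δv = Δv₁ + Δv₂ = 8.910 + 14.24 = 23.15 km/s.

Δv = 23.2 km/s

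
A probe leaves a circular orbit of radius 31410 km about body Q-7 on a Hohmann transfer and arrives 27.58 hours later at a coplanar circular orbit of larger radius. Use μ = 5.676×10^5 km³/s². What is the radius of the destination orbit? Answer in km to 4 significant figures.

r₂ = 1.341×10^5 km

Transfer time t = 27.58 hours = 99288 s, and t = π√(a_t³/μ).
So a_t = (μ t²/π²)^(1/3) = (5.676×10^5 × (99288)² / π²)^(1/3) = 82765 km.
Since a_t = (r₁ + r₂)/2, r₂ = 2a_t − r₁ = 2×82765 − 31410 = 1.3412×10^5 km.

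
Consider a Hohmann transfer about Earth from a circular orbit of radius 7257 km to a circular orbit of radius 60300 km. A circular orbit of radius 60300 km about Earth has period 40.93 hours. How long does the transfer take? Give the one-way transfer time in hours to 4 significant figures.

From Kepler's third law T² = 4π²r³/μ at r = 60300 km, T = 40.93 hours = 40.93 × 3600 s = 1.47348×10^5 s: μ = 4π²r³/T² = 3.98679×10^5 km³/s².
Semi-major axis of the transfer orbit: a_t = (7257 + 60300)/2 = 33778.5 km.
By Kepler's third law the transfer-orbit period is T = 2π√(a_t³/μ), so t = T/2 = 30889 s.
Converting: 30889 s ÷ 3600 s/hour = 8.580 hours.

t = 8.580 hours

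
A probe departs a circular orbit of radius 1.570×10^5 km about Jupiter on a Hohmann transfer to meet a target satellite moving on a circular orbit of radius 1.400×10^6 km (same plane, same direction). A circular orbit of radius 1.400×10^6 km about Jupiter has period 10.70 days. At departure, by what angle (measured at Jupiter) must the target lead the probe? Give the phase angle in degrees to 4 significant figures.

From Kepler's third law T² = 4π²r³/μ at r = 1.400×10^6 km, T = 10.70 days = 10.70 × 86400 s = 9.2448×10^5 s: μ = 4π²r³/T² = 1.26750×10^8 km³/s².
Semi-major axis of the transfer orbit: a_t = (1.570×10^5 + 1.400×10^6)/2 = 7.785×10^5 km.
Transfer time t = π√(a_t³/μ) = 1.9167×10^5 s.
The target's mean motion on its circular orbit is ω₂ = √(μ/r₂³) = 6.7965×10^-6 rad/s.
Angle swept by the target during transfer: ω₂·t = 1.3027 rad = 74.64°.
The probe traverses 180° on the transfer ellipse, so the target must lead by 180° − 74.64° = 105.4°.

φ = 105.4°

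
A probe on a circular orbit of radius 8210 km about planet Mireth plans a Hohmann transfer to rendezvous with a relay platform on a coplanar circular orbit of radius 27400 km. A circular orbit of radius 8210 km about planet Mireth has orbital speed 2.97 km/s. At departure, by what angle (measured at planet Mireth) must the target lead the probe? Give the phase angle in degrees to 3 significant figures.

φ = 85.7°

From the circular-orbit relation v² = μ/r at r = 8210 km: μ = v²r = (2.97)² × 8210 = 72419.6 km³/s².
Semi-major axis of the transfer orbit: a_t = (8210 + 27400)/2 = 17805 km.
Transfer time t = π√(a_t³/μ) = 27735 s.
Target angular speed ω₂ = √(μ/r₂³) = 5.9334×10^-5 rad/s.
Angle swept by the target during transfer: ω₂·t = 1.6456 rad = 94.29°.
The probe traverses 180° on the transfer ellipse, so the target must lead by 180° − 94.29° = 85.7°.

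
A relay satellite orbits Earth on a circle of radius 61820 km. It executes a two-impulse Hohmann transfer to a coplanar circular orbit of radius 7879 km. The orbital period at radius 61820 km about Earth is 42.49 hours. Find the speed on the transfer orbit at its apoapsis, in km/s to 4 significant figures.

From Kepler's third law T² = 4π²r³/μ at r = 61820 km, T = 42.49 hours = 42.49 × 3600 s = 1.52964×10^5 s: μ = 4π²r³/T² = 3.98628×10^5 km³/s².
Semi-major axis of the transfer orbit: a_t = (61820 + 7879)/2 = 34849.5 km.
At apoapsis, r = 61820 km.
Vis-viva: v = √[μ(2/r − 1/a_t)] = √[3.98628×10^5 × (2/61820 − 1/34849.5)] = 1.207 km/s.

v = 1.207 km/s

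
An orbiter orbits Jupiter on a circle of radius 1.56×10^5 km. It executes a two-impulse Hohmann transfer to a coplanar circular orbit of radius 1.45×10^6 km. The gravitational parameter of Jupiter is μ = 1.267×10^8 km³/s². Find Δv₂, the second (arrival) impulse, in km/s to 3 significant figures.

Δv₂ = 5.23 km/s

Semi-major axis of the transfer orbit: a_t = (1.560×10^5 + 1.450×10^6)/2 = 8.030×10^5 km.
On the circular orbit at r = 1.450×10^6 km, v_c = √(μ/r) = 9.348 km/s.
Transfer-orbit speed at the same r (vis-viva, a = a_t): v_t = √[μ(2/r − 1/a_t)] = 4.120 km/s.
Δv₂ = |v_t − v_c| = |4.120 − 9.348| = 5.228 km/s.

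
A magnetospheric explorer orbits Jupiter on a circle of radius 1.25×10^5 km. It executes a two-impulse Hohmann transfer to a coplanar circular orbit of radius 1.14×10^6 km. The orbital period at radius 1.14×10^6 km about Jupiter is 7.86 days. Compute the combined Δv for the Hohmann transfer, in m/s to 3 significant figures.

From Kepler's third law T² = 4π²r³/μ at r = 1.14×10^6 km, T = 7.86 days = 7.86 × 86400 s = 6.79104×10^5 s: μ = 4π²r³/T² = 1.26824×10^8 km³/s².
The Hohmann ellipse has a_t = (r₁ + r₂)/2 = 6.325×10^5 km.
At r₁ the circular-orbit speed is v₁ = √(μ/r₁) = 31.85 km/s.
On the transfer ellipse at r₁, v² = μ(2/r − 1/a) gives v_p = √[μ(2/r₁ − 1/a_t)] = 42.76 km/s.
First burn Δv₁ = |v_p − v₁| = 10.91 km/s.
Circular speed at r₂: v₂ = √(μ/r₂) = 10.5475 km/s.
Transfer-orbit speed at r₂: v_a = √[μ(2/r₂ − 1/a_t)] = 4.68892 km/s.
Second burn Δv₂ = |v₂ − v_a| = 5.859 km/s.
Δv = Δv₁ + Δv₂ = 10.91 + 5.859 = 16.77 km/s.

Δv = 16800 m/s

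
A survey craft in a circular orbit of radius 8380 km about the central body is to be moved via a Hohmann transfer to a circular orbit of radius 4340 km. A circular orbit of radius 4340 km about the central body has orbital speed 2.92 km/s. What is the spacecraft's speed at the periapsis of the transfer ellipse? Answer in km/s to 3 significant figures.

v = 3.35 km/s

From the circular-orbit relation v² = μ/r at r = 4340 km: μ = v²r = (2.92)² × 4340 = 37004.6 km³/s².
Semi-major axis of the transfer orbit: a_t = (8380 + 4340)/2 = 6360 km.
The periapsis of the transfer ellipse is at r = 4340 km.
Applying v² = μ(2/r − 1/a_t): v = 3.352 km/s.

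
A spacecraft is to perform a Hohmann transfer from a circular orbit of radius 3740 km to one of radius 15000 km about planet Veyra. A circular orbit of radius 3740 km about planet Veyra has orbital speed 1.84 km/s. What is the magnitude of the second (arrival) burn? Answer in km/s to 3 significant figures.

Δv₂ = 0.338 km/s

From the circular-orbit relation v² = μ/r at r = 3740 km: μ = v²r = (1.84)² × 3740 = 12662.1 km³/s².
The Hohmann ellipse has a_t = (r₁ + r₂)/2 = 9370 km.
On the circular orbit at r = 15000 km, v_c = √(μ/r) = 0.9188 km/s.
Vis-viva on the transfer ellipse at r = 15000 km gives v_t = √[μ(2/r − 1/a_t)] = 0.5805 km/s.
Δv₂ = |v_t − v_c| = |0.5805 − 0.9188| = 0.3383 km/s.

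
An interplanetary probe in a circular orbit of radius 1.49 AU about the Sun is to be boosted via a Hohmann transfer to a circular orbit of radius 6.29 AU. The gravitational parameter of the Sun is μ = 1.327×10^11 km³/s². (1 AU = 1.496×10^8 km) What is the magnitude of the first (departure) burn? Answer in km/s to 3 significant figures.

Δv₁ = 6.63 km/s

In km: r₁ = 1.49 × 1.496×10^8 = 2.22904×10^8 km; r₂ = 6.29 × 1.496×10^8 = 9.40984×10^8 km.
Transfer-ellipse semi-major axis a_t = (r₁ + r₂)/2 = (2.22904×10^8 + 9.40984×10^8)/2 = 5.81944×10^8 km.
Circular speed at r = 2.22904×10^8 km: v_c = √(μ/r) = 24.399 km/s.
Transfer-orbit speed at the same r (vis-viva, a = a_t): v_t = √[μ(2/r − 1/a_t)] = 31.026 km/s.
Δv₁ = |v_t − v_c| = |31.026 − 24.399| = 6.627 km/s.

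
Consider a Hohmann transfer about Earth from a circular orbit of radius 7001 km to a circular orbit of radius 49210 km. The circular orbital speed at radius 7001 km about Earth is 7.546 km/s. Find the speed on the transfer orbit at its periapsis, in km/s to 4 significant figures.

From the circular-orbit relation v² = μ/r at r = 7001 km: μ = v²r = (7.546)² × 7001 = 3.98652×10^5 km³/s².
Semi-major axis of the transfer orbit: a_t = (7001 + 49210)/2 = 28105.5 km.
The periapsis of the transfer ellipse is at r = 7001 km.
Vis-viva: v = √[μ(2/r − 1/a_t)] = √[3.98652×10^5 × (2/7001 − 1/28105.5)] = 9.985 km/s.

v = 9.985 km/s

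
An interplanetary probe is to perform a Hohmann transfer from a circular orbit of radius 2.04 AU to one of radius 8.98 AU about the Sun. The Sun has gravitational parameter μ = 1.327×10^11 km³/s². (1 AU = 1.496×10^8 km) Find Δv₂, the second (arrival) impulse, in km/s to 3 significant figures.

Δv₂ = 3.89 km/s

In km: r₁ = 2.04 × 1.496×10^8 = 3.05184×10^8 km; r₂ = 8.98 × 1.496×10^8 = 1.343408×10^9 km.
Semi-major axis of the transfer orbit: a_t = (3.05184×10^8 + 1.343408×10^9)/2 = 8.24296×10^8 km.
Circular speed at r = 1.343408×10^9 km: v_c = √(μ/r) = 9.9387 km/s.
Transfer-orbit speed at the same r (vis-viva, a = a_t): v_t = √[μ(2/r − 1/a_t)] = 6.0474 km/s.
Δv₂ = |v_t − v_c| = |6.0474 − 9.9387| = 3.891 km/s.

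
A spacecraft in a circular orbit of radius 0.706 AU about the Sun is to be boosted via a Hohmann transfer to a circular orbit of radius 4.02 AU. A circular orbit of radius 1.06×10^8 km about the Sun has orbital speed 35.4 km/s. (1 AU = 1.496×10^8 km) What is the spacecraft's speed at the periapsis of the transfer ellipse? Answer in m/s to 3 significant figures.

v = 46300 m/s

From the circular-orbit relation v² = μ/r at r = 1.06×10^8 km: μ = v²r = (35.4)² × 1.06×10^8 = 1.32835×10^11 km³/s².
In km: r₁ = 0.706 × 1.496×10^8 = 1.056176×10^8 km; r₂ = 4.02 × 1.496×10^8 = 6.01392×10^8 km.
Transfer-ellipse semi-major axis a_t = (r₁ + r₂)/2 = (1.056176×10^8 + 6.01392×10^8)/2 = 3.535048×10^8 km.
At periapsis, r = 1.056176×10^8 km.
From the vis-viva equation, v = √[μ(2/r − 1/a_t)] = 46.26 km/s.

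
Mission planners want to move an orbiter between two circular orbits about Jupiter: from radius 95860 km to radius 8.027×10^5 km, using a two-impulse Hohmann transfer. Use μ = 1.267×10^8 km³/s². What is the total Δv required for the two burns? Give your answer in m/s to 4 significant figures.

Semi-major axis of the transfer orbit: a_t = (95860 + 8.027×10^5)/2 = 4.4928×10^5 km.
Circular speed at r₁: v₁ = √(μ/r₁) = √(1.267×10^8/95860) = 36.355 km/s.
Transfer-orbit speed at r₁ (vis-viva): v_p = √[μ(2/r₁ − 1/a_t)] = 48.595 km/s.
First burn Δv₁ = |v_p − v₁| = 12.24 km/s.
At r₂, v₂ = √(μ/r₂) = 12.5635 km/s.
Transfer-orbit speed at r₂: v_a = √[μ(2/r₂ − 1/a_t)] = 5.80326 km/s.
Second burn Δv₂ = |v₂ − v_a| = 6.760 km/s.
Total Δv = Δv₁ + Δv₂ = 19.00 km/s.

Δv = 19000 m/s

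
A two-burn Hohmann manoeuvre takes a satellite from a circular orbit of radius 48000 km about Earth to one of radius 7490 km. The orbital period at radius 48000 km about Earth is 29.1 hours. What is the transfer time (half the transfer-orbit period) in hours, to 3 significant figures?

From Kepler's third law T² = 4π²r³/μ at r = 48000 km, T = 29.1 hours = 29.1 × 3600 s = 1.0476×10^5 s: μ = 4π²r³/T² = 3.97825×10^5 km³/s².
Semi-major axis of the transfer orbit: a_t = (48000 + 7490)/2 = 27745 km.
By Kepler's third law the transfer-orbit period is T = 2π√(a_t³/μ), so t = T/2 = 23020 s.
Converting: 23020 s ÷ 3600 s/hour = 6.39 hours.

t = 6.39 hours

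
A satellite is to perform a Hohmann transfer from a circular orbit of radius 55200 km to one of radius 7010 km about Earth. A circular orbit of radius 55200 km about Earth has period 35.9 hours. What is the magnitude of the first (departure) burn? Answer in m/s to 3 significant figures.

From Kepler's third law T² = 4π²r³/μ at r = 55200 km, T = 35.9 hours = 35.9 × 3600 s = 1.2924×10^5 s: μ = 4π²r³/T² = 3.97542×10^5 km³/s².
Semi-major axis of the transfer orbit: a_t = (55200 + 7010)/2 = 31105 km.
Circular speed at r = 55200 km: v_c = √(μ/r) = 2.684 km/s.
Vis-viva on the transfer ellipse at r = 55200 km gives v_t = √[μ(2/r − 1/a_t)] = 1.274 km/s.
Δv₁ = |v_t − v_c| = |1.274 − 2.684| = 1.410 km/s.

Δv₁ = 1410 m/s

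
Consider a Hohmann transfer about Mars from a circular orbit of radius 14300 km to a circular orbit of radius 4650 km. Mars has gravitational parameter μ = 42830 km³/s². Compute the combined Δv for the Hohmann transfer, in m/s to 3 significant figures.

Δv = 1210 m/s

The Hohmann ellipse has a_t = (r₁ + r₂)/2 = 9475 km.
Circular speed at r₁: v₁ = √(μ/r₁) = √(42830/14300) = 1.7306 km/s.
On the transfer ellipse at r₁, v² = μ(2/r − 1/a) gives v_a = √[μ(2/r₁ − 1/a_t)] = 1.2124 km/s.
First burn Δv₁ = |v_a − v₁| = 0.5182 km/s.
At r₂, v₂ = √(μ/r₂) = 3.0349 km/s.
Transfer-orbit speed at r₂: v_p = √[μ(2/r₂ − 1/a_t)] = 3.7284 km/s.
Second burn Δv₂ = |v₂ − v_p| = 0.6935 km/s.
Δv = Δv₁ + Δv₂ = 0.5182 + 0.6935 = 1.212 km/s.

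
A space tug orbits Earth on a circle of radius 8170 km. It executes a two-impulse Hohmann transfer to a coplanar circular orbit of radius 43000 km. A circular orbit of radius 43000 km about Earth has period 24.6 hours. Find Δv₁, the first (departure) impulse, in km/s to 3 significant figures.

From Kepler's third law T² = 4π²r³/μ at r = 43000 km, T = 24.6 hours = 24.6 × 3600 s = 88560 s: μ = 4π²r³/T² = 4.00212×10^5 km³/s².
The Hohmann ellipse has a_t = (r₁ + r₂)/2 = 25585 km.
Circular speed at r = 8170 km: v_c = √(μ/r) = 6.999 km/s.
Vis-viva on the transfer ellipse at r = 8170 km gives v_t = √[μ(2/r − 1/a_t)] = 9.074 km/s.
Δv₁ = |v_t − v_c| = |9.074 − 6.999| = 2.075 km/s.

Δv₁ = 2.07 km/s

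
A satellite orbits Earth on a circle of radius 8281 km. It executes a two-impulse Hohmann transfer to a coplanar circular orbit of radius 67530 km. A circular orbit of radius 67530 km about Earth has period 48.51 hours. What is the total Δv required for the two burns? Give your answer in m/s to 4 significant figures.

From Kepler's third law T² = 4π²r³/μ at r = 67530 km, T = 48.51 hours = 48.51 × 3600 s = 1.74636×10^5 s: μ = 4π²r³/T² = 3.98641×10^5 km³/s².
The Hohmann ellipse has a_t = (r₁ + r₂)/2 = 37905.5 km.
At r₁ the circular-orbit speed is v₁ = √(μ/r₁) = 6.938 km/s.
Transfer-orbit speed at r₁ (vis-viva): v_p = √[μ(2/r₁ − 1/a_t)] = 9.261 km/s.
First burn Δv₁ = |v_p − v₁| = 2.323 km/s.
At r₂, v₂ = √(μ/r₂) = 2.430 km/s.
Transfer-orbit speed at r₂: v_a = √[μ(2/r₂ − 1/a_t)] = 1.136 km/s.
Second burn Δv₂ = |v₂ − v_a| = 1.294 km/s.
Total Δv = Δv₁ + Δv₂ = 3.617 km/s.

Δv = 3617 m/s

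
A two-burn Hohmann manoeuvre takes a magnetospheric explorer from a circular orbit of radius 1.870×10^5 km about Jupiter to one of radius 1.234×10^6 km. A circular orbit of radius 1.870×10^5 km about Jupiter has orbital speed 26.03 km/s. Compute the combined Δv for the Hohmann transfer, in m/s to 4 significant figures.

Δv = 13210 m/s

From the circular-orbit relation v² = μ/r at r = 1.870×10^5 km: μ = v²r = (26.03)² × 1.870×10^5 = 1.26704×10^8 km³/s².
The Hohmann ellipse has a_t = (r₁ + r₂)/2 = 7.105×10^5 km.
Circular speed at r₁: v₁ = √(μ/r₁) = √(1.26704×10^8/1.870×10^5) = 26.030 km/s.
On the transfer ellipse at r₁, vis-viva gives v_p = √[μ(2/r₁ − 1/a_t)] = 34.304 km/s.
First burn Δv₁ = |v_p − v₁| = 8.274 km/s.
At r₂, v₂ = √(μ/r₂) = 10.1330 km/s.
Transfer-orbit speed at r₂: v_a = √[μ(2/r₂ − 1/a_t)] = 5.19848 km/s.
Second burn Δv₂ = |v₂ − v_a| = 4.935 km/s.
Δv = Δv₁ + Δv₂ = 8.274 + 4.935 = 13.21 km/s.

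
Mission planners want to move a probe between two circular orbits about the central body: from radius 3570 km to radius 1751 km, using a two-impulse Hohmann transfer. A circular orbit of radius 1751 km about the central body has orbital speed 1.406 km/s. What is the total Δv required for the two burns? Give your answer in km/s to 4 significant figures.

Δv = 0.4085 km/s

From the circular-orbit relation v² = μ/r at r = 1751 km: μ = v²r = (1.406)² × 1751 = 3461.44 km³/s².
Transfer-ellipse semi-major axis a_t = (r₁ + r₂)/2 = (3570 + 1751)/2 = 2660.5 km.
At r₁ the circular-orbit speed is v₁ = √(μ/r₁) = 0.984678 km/s.
Transfer-orbit speed at r₁ (vis-viva): v_a = √[μ(2/r₁ − 1/a_t)] = 0.798833 km/s.
First burn Δv₁ = |v_a − v₁| = 0.1858 km/s.
Circular speed at r₂: v₂ = √(μ/r₂) = 1.4060 km/s.
Transfer-orbit speed at r₂: v_p = √[μ(2/r₂ − 1/a_t)] = 1.6287 km/s.
Second burn Δv₂ = |v₂ − v_p| = 0.2227 km/s.
Δv = Δv₁ + Δv₂ = 0.1858 + 0.2227 = 0.4085 km/s.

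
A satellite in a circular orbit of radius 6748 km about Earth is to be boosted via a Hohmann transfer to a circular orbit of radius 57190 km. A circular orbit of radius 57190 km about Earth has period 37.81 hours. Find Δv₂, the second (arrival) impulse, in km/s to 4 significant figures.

From Kepler's third law T² = 4π²r³/μ at r = 57190 km, T = 37.81 hours = 37.81 × 3600 s = 1.36116×10^5 s: μ = 4π²r³/T² = 3.98567×10^5 km³/s².
Semi-major axis of the transfer orbit: a_t = (6748 + 57190)/2 = 31969 km.
Circular speed at r = 57190 km: v_c = √(μ/r) = 2.640 km/s.
Transfer-orbit speed at the same r (vis-viva, a = a_t): v_t = √[μ(2/r − 1/a_t)] = 1.213 km/s.
Δv₂ = |v_t − v_c| = |1.213 − 2.640| = 1.427 km/s.

Δv₂ = 1.427 km/s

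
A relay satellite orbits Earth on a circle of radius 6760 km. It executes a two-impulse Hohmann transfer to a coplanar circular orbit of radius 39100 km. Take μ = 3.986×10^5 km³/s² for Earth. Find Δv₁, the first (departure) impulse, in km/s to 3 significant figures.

The Hohmann ellipse has a_t = (r₁ + r₂)/2 = 22930 km.
Circular speed at r = 6760 km: v_c = √(μ/r) = 7.6788 km/s.
Transfer-orbit speed at the same r (vis-viva, a = a_t): v_t = √[μ(2/r − 1/a_t)] = 10.027 km/s.
Δv₁ = |v_t − v_c| = |10.027 − 7.6788| = 2.348 km/s.

Δv₁ = 2.35 km/s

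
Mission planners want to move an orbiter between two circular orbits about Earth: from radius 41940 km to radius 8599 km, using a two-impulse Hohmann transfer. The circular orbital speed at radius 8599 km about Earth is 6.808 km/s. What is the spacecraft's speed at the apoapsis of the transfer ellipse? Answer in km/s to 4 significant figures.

v = 1.798 km/s

From the circular-orbit relation v² = μ/r at r = 8599 km: μ = v²r = (6.808)² × 8599 = 3.98554×10^5 km³/s².
Semi-major axis of the transfer orbit: a_t = (41940 + 8599)/2 = 25269.5 km.
At apoapsis, r = 41940 km.
From the vis-viva equation, v = √[μ(2/r − 1/a_t)] = 1.798 km/s.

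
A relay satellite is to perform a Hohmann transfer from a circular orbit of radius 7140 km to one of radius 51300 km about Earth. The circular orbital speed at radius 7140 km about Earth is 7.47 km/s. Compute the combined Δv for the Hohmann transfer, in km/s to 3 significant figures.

From the circular-orbit relation v² = μ/r at r = 7140 km: μ = v²r = (7.47)² × 7140 = 3.98418×10^5 km³/s².
Transfer-ellipse semi-major axis a_t = (r₁ + r₂)/2 = (7140 + 51300)/2 = 29220 km.
Circular speed at r₁: v₁ = √(μ/r₁) = √(3.98418×10^5/7140) = 7.470 km/s.
Transfer-orbit speed at r₁ (vis-viva equation): v_p = √[μ(2/r₁ − 1/a_t)] = 9.898 km/s.
First burn Δv₁ = |v_p − v₁| = 2.428 km/s.
Circular speed at r₂: v₂ = √(μ/r₂) = 2.787 km/s.
Transfer-orbit speed at r₂: v_a = √[μ(2/r₂ − 1/a_t)] = 1.378 km/s.
Second burn Δv₂ = |v₂ − v_a| = 1.409 km/s.
Δv = Δv₁ + Δv₂ = 2.428 + 1.409 = 3.837 km/s.

Δv = 3.84 km/s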